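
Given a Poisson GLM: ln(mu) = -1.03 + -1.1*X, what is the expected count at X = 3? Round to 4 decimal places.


Linear predictor: eta = -1.03 + (-1.1)(3) = -4.3300.
Expected count: mu = exp(-4.3300) = 0.0132.

0.0132


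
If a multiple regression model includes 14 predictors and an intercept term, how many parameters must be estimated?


Total coefficients = number of predictors + 1 (for the intercept).
= 14 + 1 = 15.

15


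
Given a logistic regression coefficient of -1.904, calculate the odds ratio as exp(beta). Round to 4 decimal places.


exp(-1.904) = 0.1490.
So the odds ratio is 0.1490.

0.1490


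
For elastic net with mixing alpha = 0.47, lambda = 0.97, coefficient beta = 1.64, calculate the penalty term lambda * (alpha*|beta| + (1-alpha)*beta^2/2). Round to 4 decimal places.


alpha * |beta| = 0.47 * 1.64 = 0.7708.
(1-alpha) * beta^2/2 = 0.53 * 2.6896/2 = 0.7127.
Total = 0.97 * (0.7708 + 0.7127) = 1.4390.

1.4390


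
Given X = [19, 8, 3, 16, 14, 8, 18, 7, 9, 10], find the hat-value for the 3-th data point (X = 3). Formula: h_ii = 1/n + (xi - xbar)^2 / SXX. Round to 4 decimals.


Mean of X: xbar = 11.2000.
SXX = 249.6000.
For X = 3: h = 1/10 + (3 - 11.2000)^2/249.6000 = 0.3694.

0.3694


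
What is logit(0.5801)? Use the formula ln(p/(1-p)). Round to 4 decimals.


Compute the odds: 0.5801/0.4199 = 1.3815.
Take the natural log: ln(1.3815) = 0.3232.

0.3232


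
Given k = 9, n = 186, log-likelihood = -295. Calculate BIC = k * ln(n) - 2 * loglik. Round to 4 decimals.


Compute k*ln(n) = 9*ln(186) = 9*5.225747 = 47.031723.
Then -2*loglik = 590.
BIC = 47.031723 + 590 = 637.031723, which rounds to 637.0317.

637.0317


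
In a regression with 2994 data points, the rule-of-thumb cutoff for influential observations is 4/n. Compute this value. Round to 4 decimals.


Using the rule of thumb:
Threshold = 4 / 2994 = 0.0013.

0.0013


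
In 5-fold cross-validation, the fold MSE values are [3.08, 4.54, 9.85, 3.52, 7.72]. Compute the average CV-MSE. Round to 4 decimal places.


Total MSE across folds = 28.7100.
CV-MSE = 28.7100/5 = 5.7420.

5.7420


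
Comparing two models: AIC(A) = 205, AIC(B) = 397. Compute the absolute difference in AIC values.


Compute |205 - 397| = 192.
Model A has the smaller AIC.

192


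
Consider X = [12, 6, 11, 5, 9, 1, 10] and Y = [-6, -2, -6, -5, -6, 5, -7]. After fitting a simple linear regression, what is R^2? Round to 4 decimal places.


Fit the OLS line: b0 = 3.3750, b1 = -0.9375.
SSres = 26.5000.
SStot = 106.8571.
R^2 = 1 - 26.5000/106.8571 = 0.7520.

0.7520


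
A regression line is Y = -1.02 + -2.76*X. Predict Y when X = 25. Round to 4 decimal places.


Plug X = 25 into Y = -1.02 + -2.76*X:
Y = -1.02 + -69.0000 = -70.0200.

-70.0200


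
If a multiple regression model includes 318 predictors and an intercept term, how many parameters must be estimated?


Total coefficients = number of predictors + 1 (for the intercept).
= 318 + 1 = 319.

319


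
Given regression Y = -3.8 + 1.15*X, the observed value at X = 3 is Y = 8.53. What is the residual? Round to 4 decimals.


Compute yhat = -3.8 + (1.15)(3) = -0.3500.
Residual = actual - predicted = 8.53 - -0.3500 = 8.8800.

8.8800


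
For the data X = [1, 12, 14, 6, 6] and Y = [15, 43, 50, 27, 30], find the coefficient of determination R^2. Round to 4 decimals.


Fit the OLS line: b0 = 12.4963, b1 = 2.6287.
SSres = 6.1985.
SStot = 758.0000.
R^2 = 1 - 6.1985/758.0000 = 0.9918.

0.9918


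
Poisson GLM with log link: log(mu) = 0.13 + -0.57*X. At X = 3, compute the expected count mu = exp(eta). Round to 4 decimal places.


eta = 0.13 + -0.57 * 3 = -1.5800.
mu = exp(-1.5800) = 0.2060.

0.2060


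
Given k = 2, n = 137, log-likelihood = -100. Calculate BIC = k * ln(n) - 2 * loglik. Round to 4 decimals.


k * ln(n) = 2 * ln(137) = 2 * 4.919981 = 9.839962.
-2 * loglik = -2 * (-100) = 200.
BIC = 9.839962 + 200 = 209.839962, which rounds to 209.8400.

209.8400


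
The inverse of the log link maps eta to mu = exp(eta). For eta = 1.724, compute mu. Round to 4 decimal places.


The inverse log link gives:
mu = exp(1.724) = 5.6069.

5.6069


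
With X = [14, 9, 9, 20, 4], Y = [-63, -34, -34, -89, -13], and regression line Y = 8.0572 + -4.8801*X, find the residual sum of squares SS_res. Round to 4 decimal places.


For each point, residual = actual - predicted.
Residuals: [-2.7358, 1.8637, 1.8637, 0.5448, -1.5368].
Sum of squared residuals = 17.0899.

17.0899


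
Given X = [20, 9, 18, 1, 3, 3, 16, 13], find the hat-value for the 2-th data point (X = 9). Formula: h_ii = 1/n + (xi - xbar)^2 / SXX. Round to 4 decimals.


n = 8, xbar = 10.3750.
SXX = sum((xi - xbar)^2) = 387.8750.
h = 1/8 + (9 - 10.3750)^2 / 387.8750 = 0.1299.

0.1299


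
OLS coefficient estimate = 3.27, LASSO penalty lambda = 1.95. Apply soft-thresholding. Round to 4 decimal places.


Absolute value: |3.27| = 3.27.
Compare to lambda = 1.95.
Since |beta| > lambda, coefficient = sign(beta)*(|beta| - lambda) = 1.3200.

1.3200


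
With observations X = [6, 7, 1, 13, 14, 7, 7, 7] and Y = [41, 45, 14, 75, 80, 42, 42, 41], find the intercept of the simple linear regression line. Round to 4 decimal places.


First find the slope: b1 = 5.1064.
Means: xbar = 7.7500, ybar = 47.5000.
b0 = ybar - b1 * xbar = 47.5000 - 5.1064 * 7.7500 = 7.9255.

7.9255


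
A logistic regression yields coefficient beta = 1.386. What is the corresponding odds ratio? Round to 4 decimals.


exp(1.386) = 3.9988.
So the odds ratio is 3.9988.

3.9988


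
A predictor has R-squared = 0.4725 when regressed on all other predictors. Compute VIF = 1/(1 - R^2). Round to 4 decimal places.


Denominator: 1 - 0.4725 = 0.5275.
VIF = 1 / 0.5275 = 1.8957.

1.8957


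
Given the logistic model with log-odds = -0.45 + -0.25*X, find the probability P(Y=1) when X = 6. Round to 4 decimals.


Linear predictor: z = -0.45 + -0.25 * 6 = -1.9500.
P = 1/(1 + exp(1.9500)) = 1/(1 + 7.0287) = 0.1246.

0.1246


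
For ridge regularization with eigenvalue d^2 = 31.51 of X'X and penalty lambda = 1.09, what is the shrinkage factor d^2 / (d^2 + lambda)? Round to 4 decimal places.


Compute the denominator: 31.51 + 1.09 = 32.6000.
Shrinkage factor = 31.51 / 32.6000 = 0.9666.

0.9666


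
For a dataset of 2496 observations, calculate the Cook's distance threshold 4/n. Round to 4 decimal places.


The threshold is 4/n.
4/2496 = 0.0016.

0.0016


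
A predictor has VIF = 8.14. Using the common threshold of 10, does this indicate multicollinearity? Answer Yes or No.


The threshold is 10.
VIF = 8.14 is < 10.
Multicollinearity indication: No.

No


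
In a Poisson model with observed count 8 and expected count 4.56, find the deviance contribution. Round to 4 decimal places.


First: ln(8/4.56) = 0.562119.
Then: 8 * 0.562119 = 4.496952.
y - mu = 8 - 4.56 = 3.44.
D = 2(4.496952 - 3.44) = 2.113904, which rounds to 2.1139.

2.1139


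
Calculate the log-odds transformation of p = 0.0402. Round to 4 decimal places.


1 - p = 0.9598.
p/(1-p) = 0.0419.
logit = ln(0.0419) = -3.1729.

-3.1729


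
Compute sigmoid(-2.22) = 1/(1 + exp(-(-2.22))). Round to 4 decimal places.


Compute exp(2.2200) = 9.2073.
Sigmoid = 1 / (1 + 9.2073) = 1 / 10.2073 = 0.0980.

0.0980


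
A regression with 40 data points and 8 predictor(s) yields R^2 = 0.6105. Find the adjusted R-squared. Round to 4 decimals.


Plug in: Adj R^2 = 1 - (1 - 0.6105) * 39/31.
= 1 - 0.3895 * 39/31
= 1 - 15.1905 / 31
= 1 - 0.4900 = 0.5100.

0.5100


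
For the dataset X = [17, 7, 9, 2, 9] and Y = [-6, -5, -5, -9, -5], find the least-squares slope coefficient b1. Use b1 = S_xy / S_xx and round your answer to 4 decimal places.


First compute the means: xbar = 8.8000, ybar = -6.0000.
Then S_xx = sum((xi - xbar)^2) = 116.8000.
S_xy = sum((xi - xbar)(yi - ybar)) = 19.0000.
b1 = S_xy / S_xx = 19.0000 / 116.8000 = 0.1627.

0.1627


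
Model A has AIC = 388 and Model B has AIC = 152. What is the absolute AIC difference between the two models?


Compute |388 - 152| = 236.
Model B has the smaller AIC.

236


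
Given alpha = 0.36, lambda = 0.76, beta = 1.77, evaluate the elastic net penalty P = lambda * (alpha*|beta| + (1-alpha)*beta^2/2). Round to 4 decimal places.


alpha * |beta| = 0.36 * 1.77 = 0.6372.
(1-alpha) * beta^2/2 = 0.64 * 3.1329/2 = 1.0025.
Total = 0.76 * (0.6372 + 1.0025) = 1.2462.

1.2462


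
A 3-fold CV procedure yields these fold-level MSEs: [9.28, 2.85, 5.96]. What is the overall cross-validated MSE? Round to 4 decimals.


Total MSE across folds = 18.0900.
CV-MSE = 18.0900/3 = 6.0300.

6.0300


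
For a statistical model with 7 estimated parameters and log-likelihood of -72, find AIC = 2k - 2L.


Compute:
2k = 2*7 = 14.
-2*loglik = -2*(-72) = 144.
AIC = 14 + 144 = 158.

158


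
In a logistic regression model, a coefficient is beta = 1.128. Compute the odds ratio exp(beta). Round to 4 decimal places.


Odds ratio = exp(beta) = exp(1.128).
= 3.0895.

3.0895


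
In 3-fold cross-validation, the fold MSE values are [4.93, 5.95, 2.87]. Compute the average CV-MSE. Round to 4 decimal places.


Sum of fold MSEs = 13.7500.
Average = 13.7500 / 3 = 4.5833.

4.5833


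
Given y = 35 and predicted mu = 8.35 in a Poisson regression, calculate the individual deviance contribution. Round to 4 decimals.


Compute y*ln(y/mu) = 35*ln(35/8.35) = 35*1.433087 = 50.158045.
y - mu = 26.65.
D = 2*(50.158045 - (26.65)) = 47.016090, which rounds to 47.0161.

47.0161


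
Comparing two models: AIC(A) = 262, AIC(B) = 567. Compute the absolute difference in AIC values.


Compute |262 - 567| = 305.
Model A has the smaller AIC.

305


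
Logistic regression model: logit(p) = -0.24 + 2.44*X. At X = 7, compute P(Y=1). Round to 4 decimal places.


Compute z = -0.24 + (2.44)(7) = 16.8400.
exp(-z) = 0.0000.
P = 1/(1 + 0.0000) = 1.0000.

1.0000


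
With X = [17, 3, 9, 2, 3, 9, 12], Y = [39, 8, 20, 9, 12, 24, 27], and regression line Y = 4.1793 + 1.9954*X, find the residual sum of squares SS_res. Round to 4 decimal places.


Predicted values from Y = 4.1793 + 1.9954*X.
Residuals: [0.8989, -2.1655, -2.1379, 0.8299, 1.8345, 1.8621, -1.1241].
SSres = 18.8532.

18.8532


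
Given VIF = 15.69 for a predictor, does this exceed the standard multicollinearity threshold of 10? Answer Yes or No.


Compare VIF = 15.69 to the threshold of 10.
15.69 >= 10, so the answer is Yes.

Yes


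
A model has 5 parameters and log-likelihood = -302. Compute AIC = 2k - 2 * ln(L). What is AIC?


AIC = 2*5 - 2*(-302).
= 10 + 604 = 614.

614


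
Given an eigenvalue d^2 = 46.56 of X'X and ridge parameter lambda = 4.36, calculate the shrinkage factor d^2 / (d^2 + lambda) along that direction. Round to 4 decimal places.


Compute the denominator: 46.56 + 4.36 = 50.9200.
Shrinkage factor = 46.56 / 50.9200 = 0.9144.

0.9144


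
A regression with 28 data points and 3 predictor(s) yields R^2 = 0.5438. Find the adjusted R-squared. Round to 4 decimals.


Adjusted R^2 = 1 - (1 - R^2) * (n-1)/(n-p-1).
(1 - R^2) = 0.4562.
(n-1)/(n-p-1) = 27/24.
(1 - R^2) * (n-1) = 0.4562 * 27 = 12.3174.
Divide by (n-p-1): 12.3174 / 24 = 0.5132.
Adj R^2 = 1 - 0.5132 = 0.4868.

0.4868


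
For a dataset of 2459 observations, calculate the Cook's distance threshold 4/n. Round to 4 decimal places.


The threshold is 4/n.
4/2459 = 0.0016.

0.0016


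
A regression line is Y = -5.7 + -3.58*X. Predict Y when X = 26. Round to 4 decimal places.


Substitute X = 26 into the equation:
Y = -5.7 + -3.58 * 26 = -5.7 + -93.0800 = -98.7800.

-98.7800


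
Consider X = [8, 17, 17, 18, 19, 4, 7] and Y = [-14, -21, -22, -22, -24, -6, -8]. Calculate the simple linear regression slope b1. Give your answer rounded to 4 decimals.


First compute the means: xbar = 12.8571, ybar = -16.7143.
Then S_xx = sum((xi - xbar)^2) = 234.8571.
S_xy = sum((xi - xbar)(yi - ybar)) = -270.7143.
b1 = S_xy / S_xx = -270.7143 / 234.8571 = -1.1527.

-1.1527


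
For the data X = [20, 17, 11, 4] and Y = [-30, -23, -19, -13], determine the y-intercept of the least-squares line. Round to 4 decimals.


Compute b1 = -0.9800 from the OLS formula.
With xbar = 13.0000 and ybar = -21.2500, the intercept is:
b0 = -21.2500 - -0.9800 * 13.0000 = -8.5100.

-8.5100


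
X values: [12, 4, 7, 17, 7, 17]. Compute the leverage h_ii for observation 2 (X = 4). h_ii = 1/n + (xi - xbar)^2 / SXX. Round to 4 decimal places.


Compute xbar = 10.6667 with n = 6 observations.
SXX = 153.3333.
Leverage = 1/6 + (4 - 10.6667)^2/153.3333 = 0.4565.

0.4565


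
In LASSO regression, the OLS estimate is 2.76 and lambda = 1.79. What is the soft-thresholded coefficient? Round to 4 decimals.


Absolute value: |2.76| = 2.76.
Compare to lambda = 1.79.
Since |beta| > lambda, coefficient = sign(beta)*(|beta| - lambda) = 0.9700.

0.9700


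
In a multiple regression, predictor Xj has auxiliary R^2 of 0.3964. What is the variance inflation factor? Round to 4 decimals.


Denominator: 1 - 0.3964 = 0.6036.
VIF = 1 / 0.6036 = 1.6567.

1.6567


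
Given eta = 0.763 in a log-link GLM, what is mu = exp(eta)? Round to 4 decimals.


Apply the inverse link:
mu = e^0.763 = 2.1447.

2.1447


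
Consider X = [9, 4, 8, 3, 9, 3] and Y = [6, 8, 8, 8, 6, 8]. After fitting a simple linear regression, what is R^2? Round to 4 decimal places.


The fitted line is Y = 8.9697 + -0.2727*X.
SSres = 2.0606, SStot = 5.3333.
R^2 = 1 - SSres/SStot = 0.6136.

0.6136


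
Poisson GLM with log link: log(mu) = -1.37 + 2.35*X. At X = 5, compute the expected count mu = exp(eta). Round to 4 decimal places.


eta = -1.37 + 2.35 * 5 = 10.3800.
mu = exp(10.3800) = 32208.9615.

32208.9615


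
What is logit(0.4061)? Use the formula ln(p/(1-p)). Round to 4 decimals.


The odds are p/(1-p) = 0.4061 / 0.5939 = 0.6838.
logit(p) = ln(0.6838) = -0.3801.

-0.3801


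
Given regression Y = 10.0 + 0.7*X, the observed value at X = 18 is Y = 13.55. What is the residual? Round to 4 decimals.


Compute yhat = 10.0 + (0.7)(18) = 22.6000.
Residual = actual - predicted = 13.55 - 22.6000 = -9.0500.

-9.0500


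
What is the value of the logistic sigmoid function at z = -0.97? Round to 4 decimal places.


exp(0.9700) = 2.6379.
1 + exp(-z) = 3.6379.
sigmoid = 1/3.6379 = 0.2749.

0.2749


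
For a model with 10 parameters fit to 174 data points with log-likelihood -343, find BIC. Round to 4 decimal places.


ln(174) = 5.159055.
k * ln(n) = 10 * 5.159055 = 51.590550.
-2L = 686.
BIC = 51.590550 + 686 = 737.590550, which rounds to 737.5906.

737.5906


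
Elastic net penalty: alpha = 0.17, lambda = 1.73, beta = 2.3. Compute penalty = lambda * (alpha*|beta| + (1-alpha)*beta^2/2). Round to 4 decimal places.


Compute:
L1 = 0.17 * 2.3 = 0.3910.
L2 = 0.83 * 2.3^2 / 2 = 2.1954.
Penalty = 1.73 * (0.3910 + 2.1954) = 4.4744.

4.4744


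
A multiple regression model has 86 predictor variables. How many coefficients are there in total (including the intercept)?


Each predictor gets one coefficient, plus one intercept.
Total parameters = 86 + 1 = 87.

87


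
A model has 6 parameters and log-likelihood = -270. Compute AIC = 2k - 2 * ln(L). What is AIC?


AIC = 2*6 - 2*(-270).
= 12 + 540 = 552.

552


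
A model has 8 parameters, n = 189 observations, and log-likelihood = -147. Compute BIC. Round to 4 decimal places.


ln(189) = 5.241747.
k * ln(n) = 8 * 5.241747 = 41.933976.
-2L = 294.
BIC = 41.933976 + 294 = 335.933976, which rounds to 335.9340.

335.9340


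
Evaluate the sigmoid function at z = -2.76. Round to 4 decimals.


First, exp(2.7600) = 15.7998.
Then sigma(z) = 1/(1 + 15.7998) = 0.0595.

0.0595


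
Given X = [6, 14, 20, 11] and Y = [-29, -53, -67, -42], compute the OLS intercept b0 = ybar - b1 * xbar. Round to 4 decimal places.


The slope is b1 = -2.7518.
Sample means are xbar = 12.7500 and ybar = -47.7500.
Intercept: b0 = -47.7500 - (-2.7518)(12.7500) = -12.6642.

-12.6642


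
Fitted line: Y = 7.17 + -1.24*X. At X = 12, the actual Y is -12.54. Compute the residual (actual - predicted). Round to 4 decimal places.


Compute yhat = 7.17 + (-1.24)(12) = -7.7100.
Residual = actual - predicted = -12.54 - -7.7100 = -4.8300.

-4.8300


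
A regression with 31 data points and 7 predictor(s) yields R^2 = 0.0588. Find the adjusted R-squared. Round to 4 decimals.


Adjusted R^2 = 1 - (1 - R^2) * (n-1)/(n-p-1).
(1 - R^2) = 0.9412.
(n-1)/(n-p-1) = 30/23.
(1 - R^2) * (n-1) = 0.9412 * 30 = 28.2360.
Divide by (n-p-1): 28.2360 / 23 = 1.2277.
Adj R^2 = 1 - 1.2277 = -0.2277.

-0.2277


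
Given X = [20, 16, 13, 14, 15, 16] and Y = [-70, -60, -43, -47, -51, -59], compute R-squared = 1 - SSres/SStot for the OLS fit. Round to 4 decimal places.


After computing the OLS fit (b0=6.9545, b1=-3.9545):
SSres = 31.2727, SStot = 490.0000.
R^2 = 1 - 31.2727/490.0000 = 0.9362.

0.9362


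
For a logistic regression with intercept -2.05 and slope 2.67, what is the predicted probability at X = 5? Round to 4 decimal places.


Compute z = -2.05 + (2.67)(5) = 11.3000.
exp(-z) = 0.0000.
P = 1/(1 + 0.0000) = 1.0000.

1.0000


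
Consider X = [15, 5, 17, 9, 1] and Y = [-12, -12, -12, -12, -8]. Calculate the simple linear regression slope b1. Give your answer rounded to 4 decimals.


First compute the means: xbar = 9.4000, ybar = -11.2000.
Then S_xx = sum((xi - xbar)^2) = 179.2000.
S_xy = sum((xi - xbar)(yi - ybar)) = -33.6000.
b1 = S_xy / S_xx = -33.6000 / 179.2000 = -0.1875.

-0.1875


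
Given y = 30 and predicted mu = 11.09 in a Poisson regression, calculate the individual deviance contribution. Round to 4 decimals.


First: ln(30/11.09) = 0.995154.
Then: 30 * 0.995154 = 29.854620.
y - mu = 30 - 11.09 = 18.91.
D = 2(29.854620 - 18.91) = 21.889240, which rounds to 21.8892.

21.8892


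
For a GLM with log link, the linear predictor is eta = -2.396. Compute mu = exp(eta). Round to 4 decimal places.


The inverse log link gives:
mu = exp(-2.396) = 0.0911.

0.0911


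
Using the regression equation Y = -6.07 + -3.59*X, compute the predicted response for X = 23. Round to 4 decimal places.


Plug X = 23 into Y = -6.07 + -3.59*X:
Y = -6.07 + -82.5700 = -88.6400.

-88.6400


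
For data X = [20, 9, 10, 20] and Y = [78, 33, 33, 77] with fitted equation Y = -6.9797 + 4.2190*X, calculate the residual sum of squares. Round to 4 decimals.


For each point, residual = actual - predicted.
Residuals: [0.5997, 2.0087, -2.2103, -0.4003].
Sum of squared residuals = 9.4402.

9.4402


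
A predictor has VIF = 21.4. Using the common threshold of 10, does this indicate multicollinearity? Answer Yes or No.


Compare VIF = 21.4 to the threshold of 10.
21.4 >= 10, so the answer is Yes.

Yes


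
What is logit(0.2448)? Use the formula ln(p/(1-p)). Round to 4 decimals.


Compute the odds: 0.2448/0.7552 = 0.3242.
Take the natural log: ln(0.3242) = -1.1265.

-1.1265


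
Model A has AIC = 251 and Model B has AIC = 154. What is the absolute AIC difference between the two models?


Absolute difference = |251 - 154| = 97.
The model with lower AIC (B) is preferred.

97


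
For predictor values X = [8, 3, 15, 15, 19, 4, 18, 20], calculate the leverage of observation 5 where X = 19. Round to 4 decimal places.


Mean of X: xbar = 12.7500.
SXX = 323.5000.
For X = 19: h = 1/8 + (19 - 12.7500)^2/323.5000 = 0.2457.

0.2457


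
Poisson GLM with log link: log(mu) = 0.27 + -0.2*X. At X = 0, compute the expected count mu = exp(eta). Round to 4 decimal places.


Linear predictor: eta = 0.27 + (-0.2)(0) = 0.2700.
Expected count: mu = exp(0.2700) = 1.3100.

1.3100


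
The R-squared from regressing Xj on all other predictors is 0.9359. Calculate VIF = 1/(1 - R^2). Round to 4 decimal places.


VIF = 1 / (1 - 0.9359).
= 1 / 0.0641 = 15.6006.

15.6006


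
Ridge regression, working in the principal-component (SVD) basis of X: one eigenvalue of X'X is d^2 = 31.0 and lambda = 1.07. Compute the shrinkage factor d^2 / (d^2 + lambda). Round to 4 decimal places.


Denominator = d^2 + lambda = 31.0 + 1.07 = 32.0700.
Shrinkage = 31.0 / 32.0700 = 0.9666.

0.9666


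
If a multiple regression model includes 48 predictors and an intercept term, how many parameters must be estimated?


Including the intercept, the model has 48 predictor coefficients + 1 intercept.
Total = 49.

49


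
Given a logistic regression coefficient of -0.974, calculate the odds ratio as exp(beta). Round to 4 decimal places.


Odds ratio = exp(beta) = exp(-0.974).
= 0.3776.

0.3776


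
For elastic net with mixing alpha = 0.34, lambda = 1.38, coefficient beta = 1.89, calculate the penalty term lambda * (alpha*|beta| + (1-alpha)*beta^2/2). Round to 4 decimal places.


Compute:
L1 = 0.34 * 1.89 = 0.6426.
L2 = 0.66 * 1.89^2 / 2 = 1.1788.
Penalty = 1.38 * (0.6426 + 1.1788) = 2.5135.

2.5135


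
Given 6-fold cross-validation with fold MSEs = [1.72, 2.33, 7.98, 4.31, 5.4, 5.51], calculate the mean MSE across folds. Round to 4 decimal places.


Total MSE across folds = 27.2500.
CV-MSE = 27.2500/6 = 4.5417.

4.5417


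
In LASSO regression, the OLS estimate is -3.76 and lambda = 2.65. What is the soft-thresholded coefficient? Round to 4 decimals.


Absolute value: |-3.76| = 3.76.
Compare to lambda = 2.65.
Since |beta| > lambda, coefficient = sign(beta)*(|beta| - lambda) = -1.1100.

-1.1100


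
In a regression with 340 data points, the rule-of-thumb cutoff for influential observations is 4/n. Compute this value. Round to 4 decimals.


Using the rule of thumb:
Threshold = 4 / 340 = 0.0118.

0.0118


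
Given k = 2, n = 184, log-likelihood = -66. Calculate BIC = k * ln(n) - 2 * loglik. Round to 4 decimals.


Compute k*ln(n) = 2*ln(184) = 2*5.214936 = 10.429872.
Then -2*loglik = 132.
BIC = 10.429872 + 132 = 142.429872, which rounds to 142.4299.

142.4299


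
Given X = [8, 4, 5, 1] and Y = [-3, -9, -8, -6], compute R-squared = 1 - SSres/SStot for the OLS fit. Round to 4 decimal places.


Fit the OLS line: b0 = -8.4800, b1 = 0.4400.
SSres = 16.1600.
SStot = 21.0000.
R^2 = 1 - 16.1600/21.0000 = 0.2305.

0.2305


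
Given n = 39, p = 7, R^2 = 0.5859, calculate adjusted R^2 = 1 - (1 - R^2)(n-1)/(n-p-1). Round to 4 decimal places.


Adjusted R^2 = 1 - (1 - R^2) * (n-1)/(n-p-1).
(1 - R^2) = 0.4141.
(n-1)/(n-p-1) = 38/31.
(1 - R^2) * (n-1) = 0.4141 * 38 = 15.7358.
Divide by (n-p-1): 15.7358 / 31 = 0.5076.
Adj R^2 = 1 - 0.5076 = 0.4924.

0.4924


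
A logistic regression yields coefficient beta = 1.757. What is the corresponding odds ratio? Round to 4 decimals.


exp(1.757) = 5.7950.
So the odds ratio is 5.7950.

5.7950


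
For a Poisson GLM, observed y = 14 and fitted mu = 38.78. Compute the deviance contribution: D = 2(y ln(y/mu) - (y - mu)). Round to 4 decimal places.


First: ln(14/38.78) = -1.018847.
Then: 14 * -1.018847 = -14.263858.
y - mu = 14 - 38.78 = -24.78.
D = 2(-14.263858 - -24.78) = 21.032284, which rounds to 21.0323.

21.0323


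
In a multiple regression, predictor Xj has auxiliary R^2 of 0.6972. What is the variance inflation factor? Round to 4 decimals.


Denominator: 1 - 0.6972 = 0.3028.
VIF = 1 / 0.3028 = 3.3025.

3.3025


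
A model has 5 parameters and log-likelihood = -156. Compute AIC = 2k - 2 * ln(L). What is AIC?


AIC = 2k - 2*loglik = 2(5) - 2(-156).
= 10 + 312 = 322.

322


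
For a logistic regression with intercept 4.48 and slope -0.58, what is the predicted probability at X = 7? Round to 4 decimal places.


z = 4.48 + -0.58 * 7 = 0.4200.
Sigmoid: P = 1 / (1 + exp(-0.4200)) = 0.6035.

0.6035


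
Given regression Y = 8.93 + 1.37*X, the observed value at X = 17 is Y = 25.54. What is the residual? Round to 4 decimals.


Compute yhat = 8.93 + (1.37)(17) = 32.2200.
Residual = actual - predicted = 25.54 - 32.2200 = -6.6800.

-6.6800


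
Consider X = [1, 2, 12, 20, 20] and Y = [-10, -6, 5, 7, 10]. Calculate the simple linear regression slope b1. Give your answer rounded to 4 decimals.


The sample means are xbar = 11.0000 and ybar = 1.2000.
Compute S_xx = 344.0000 and S_xy = 312.0000.
Slope b1 = S_xy / S_xx = 312.0000 / 344.0000 = 0.9070.

0.9070


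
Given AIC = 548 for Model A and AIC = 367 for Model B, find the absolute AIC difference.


Compute |548 - 367| = 181.
Model B has the smaller AIC.

181


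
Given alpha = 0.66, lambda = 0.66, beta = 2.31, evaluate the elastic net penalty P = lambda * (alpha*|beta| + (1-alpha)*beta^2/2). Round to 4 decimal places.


alpha * |beta| = 0.66 * 2.31 = 1.5246.
(1-alpha) * beta^2/2 = 0.34 * 5.3361/2 = 0.9071.
Total = 0.66 * (1.5246 + 0.9071) = 1.6049.

1.6049


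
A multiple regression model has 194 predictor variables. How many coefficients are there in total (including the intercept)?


Including the intercept, the model has 194 predictor coefficients + 1 intercept.
Total = 195.

195


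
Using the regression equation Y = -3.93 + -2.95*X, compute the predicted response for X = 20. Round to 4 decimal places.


Substitute X = 20 into the equation:
Y = -3.93 + -2.95 * 20 = -3.93 + -59.0000 = -62.9300.

-62.9300


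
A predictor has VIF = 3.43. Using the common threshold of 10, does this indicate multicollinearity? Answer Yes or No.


Check: VIF = 3.43 vs threshold = 10.
Since 3.43 < 10, the answer is No.

No


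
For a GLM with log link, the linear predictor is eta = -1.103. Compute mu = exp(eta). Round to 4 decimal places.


mu = exp(eta) = exp(-1.103).
= 0.3319.

0.3319


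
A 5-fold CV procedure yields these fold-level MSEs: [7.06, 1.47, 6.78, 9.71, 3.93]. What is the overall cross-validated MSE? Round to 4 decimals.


Sum of fold MSEs = 28.9500.
Average = 28.9500 / 5 = 5.7900.

5.7900


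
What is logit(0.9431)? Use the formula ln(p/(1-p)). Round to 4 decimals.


The odds are p/(1-p) = 0.9431 / 0.0569 = 16.5747.
logit(p) = ln(16.5747) = 2.8079.

2.8079


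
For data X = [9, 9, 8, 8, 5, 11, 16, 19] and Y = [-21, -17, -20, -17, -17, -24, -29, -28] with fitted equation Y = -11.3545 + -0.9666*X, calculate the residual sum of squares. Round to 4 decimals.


For each point, residual = actual - predicted.
Residuals: [-0.9461, 3.0539, -0.9127, 2.0873, -0.8125, -2.0129, -2.1799, 1.7199].
Sum of squared residuals = 27.8332.

27.8332


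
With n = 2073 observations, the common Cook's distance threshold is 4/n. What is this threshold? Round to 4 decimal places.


Cook's distance cutoff = 4/n = 4/2073.
= 0.0019.

0.0019


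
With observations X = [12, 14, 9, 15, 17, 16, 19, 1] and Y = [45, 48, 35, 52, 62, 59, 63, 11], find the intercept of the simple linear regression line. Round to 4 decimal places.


The slope is b1 = 3.0187.
Sample means are xbar = 12.8750 and ybar = 46.8750.
Intercept: b0 = 46.8750 - (3.0187)(12.8750) = 8.0088.

8.0088


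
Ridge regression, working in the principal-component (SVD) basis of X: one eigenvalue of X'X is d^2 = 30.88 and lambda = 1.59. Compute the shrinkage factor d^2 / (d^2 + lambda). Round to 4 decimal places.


Compute the denominator: 30.88 + 1.59 = 32.4700.
Shrinkage factor = 30.88 / 32.4700 = 0.9510.

0.9510


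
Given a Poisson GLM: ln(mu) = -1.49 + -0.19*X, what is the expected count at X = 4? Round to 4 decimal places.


Linear predictor: eta = -1.49 + (-0.19)(4) = -2.2500.
Expected count: mu = exp(-2.2500) = 0.1054.

0.1054


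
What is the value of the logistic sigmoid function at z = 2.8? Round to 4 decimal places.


exp(-2.8000) = 0.0608.
1 + exp(-z) = 1.0608.
sigmoid = 1/1.0608 = 0.9427.

0.9427


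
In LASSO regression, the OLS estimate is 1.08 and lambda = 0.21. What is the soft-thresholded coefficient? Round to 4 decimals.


|beta_OLS| = 1.08.
lambda = 0.21.
Since |beta| > lambda, coefficient = sign(beta)*(|beta| - lambda) = 0.8700.
Result = 0.8700.

0.8700


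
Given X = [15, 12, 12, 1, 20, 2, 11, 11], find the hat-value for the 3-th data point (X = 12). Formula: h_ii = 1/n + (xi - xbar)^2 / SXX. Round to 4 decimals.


n = 8, xbar = 10.5000.
SXX = sum((xi - xbar)^2) = 278.0000.
h = 1/8 + (12 - 10.5000)^2 / 278.0000 = 0.1331.

0.1331


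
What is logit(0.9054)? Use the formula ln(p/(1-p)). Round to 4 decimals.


Compute the odds: 0.9054/0.0946 = 9.5708.
Take the natural log: ln(9.5708) = 2.2587.

2.2587


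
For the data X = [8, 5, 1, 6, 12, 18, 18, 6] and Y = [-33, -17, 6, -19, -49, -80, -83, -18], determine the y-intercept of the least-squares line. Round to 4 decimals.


First find the slope: b1 = -5.1085.
Means: xbar = 9.2500, ybar = -36.6250.
b0 = ybar - b1 * xbar = -36.6250 - -5.1085 * 9.2500 = 10.6289.

10.6289


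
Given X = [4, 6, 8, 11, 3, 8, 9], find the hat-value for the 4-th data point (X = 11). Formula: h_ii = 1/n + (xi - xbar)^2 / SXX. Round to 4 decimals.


n = 7, xbar = 7.0000.
SXX = sum((xi - xbar)^2) = 48.0000.
h = 1/7 + (11 - 7.0000)^2 / 48.0000 = 0.4762.

0.4762


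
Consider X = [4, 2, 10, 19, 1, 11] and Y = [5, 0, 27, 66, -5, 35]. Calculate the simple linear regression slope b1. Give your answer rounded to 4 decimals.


Calculate xbar = 7.8333, ybar = 21.3333.
S_xx = 234.8333, S_xy = 921.3333.
Using b1 = S_xy / S_xx = 921.3333 / 234.8333, we get b1 = 3.9233.

3.9233


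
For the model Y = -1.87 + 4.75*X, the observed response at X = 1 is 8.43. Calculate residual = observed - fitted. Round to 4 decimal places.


Fitted value at X = 1 is yhat = -1.87 + 4.75*1 = 2.8800.
Residual = 8.43 - 2.8800 = 5.5500.

5.5500


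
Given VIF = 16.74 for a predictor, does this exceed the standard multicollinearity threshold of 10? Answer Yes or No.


Compare VIF = 16.74 to the threshold of 10.
16.74 >= 10, so the answer is Yes.

Yes


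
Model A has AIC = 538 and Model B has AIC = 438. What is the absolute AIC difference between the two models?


Compute |538 - 438| = 100.
Model B has the smaller AIC.

100


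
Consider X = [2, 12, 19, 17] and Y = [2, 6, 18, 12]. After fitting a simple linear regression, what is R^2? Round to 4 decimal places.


After computing the OLS fit (b0=-1.1214, b1=0.8497):
SSres = 22.0925, SStot = 147.0000.
R^2 = 1 - 22.0925/147.0000 = 0.8497.

0.8497


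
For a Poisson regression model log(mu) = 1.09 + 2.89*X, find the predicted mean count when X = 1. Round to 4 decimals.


eta = 1.09 + 2.89 * 1 = 3.9800.
mu = exp(3.9800) = 53.5170.

53.5170


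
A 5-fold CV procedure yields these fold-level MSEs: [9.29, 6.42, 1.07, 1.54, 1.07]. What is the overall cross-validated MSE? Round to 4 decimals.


Add all fold MSEs: 19.3900.
Divide by k = 5: 19.3900/5 = 3.8780.

3.8780


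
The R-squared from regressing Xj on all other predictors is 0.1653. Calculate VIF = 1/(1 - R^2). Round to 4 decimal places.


VIF = 1 / (1 - 0.1653).
= 1 / 0.8347 = 1.1980.

1.1980


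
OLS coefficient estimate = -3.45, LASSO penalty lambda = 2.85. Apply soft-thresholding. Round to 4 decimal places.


Absolute value: |-3.45| = 3.45.
Compare to lambda = 2.85.
Since |beta| > lambda, coefficient = sign(beta)*(|beta| - lambda) = -0.6000.

-0.6000


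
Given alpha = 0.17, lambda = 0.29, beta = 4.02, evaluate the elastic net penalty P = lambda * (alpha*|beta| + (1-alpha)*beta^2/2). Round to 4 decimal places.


L1 component = 0.17 * |4.02| = 0.6834.
L2 component = 0.83 * 4.02^2 / 2 = 6.7066.
Penalty = 0.29 * (0.6834 + 6.7066) = 0.29 * 7.3900 = 2.1431.

2.1431


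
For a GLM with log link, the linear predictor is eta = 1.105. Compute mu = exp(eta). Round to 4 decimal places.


Apply the inverse link:
mu = e^1.105 = 3.0192.

3.0192


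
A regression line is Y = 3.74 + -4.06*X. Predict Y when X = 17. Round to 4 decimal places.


Plug X = 17 into Y = 3.74 + -4.06*X:
Y = 3.74 + -69.0200 = -65.2800.

-65.2800


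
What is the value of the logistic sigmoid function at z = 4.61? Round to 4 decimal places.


First, exp(-4.6100) = 0.0100.
Then sigma(z) = 1/(1 + 0.0100) = 0.9901.

0.9901


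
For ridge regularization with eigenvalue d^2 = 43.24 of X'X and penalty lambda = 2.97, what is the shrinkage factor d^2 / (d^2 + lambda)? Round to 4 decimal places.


Compute the denominator: 43.24 + 2.97 = 46.2100.
Shrinkage factor = 43.24 / 46.2100 = 0.9357.

0.9357


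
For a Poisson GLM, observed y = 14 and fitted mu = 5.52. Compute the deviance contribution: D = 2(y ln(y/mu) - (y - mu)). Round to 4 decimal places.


First: ln(14/5.52) = 0.930679.
Then: 14 * 0.930679 = 13.029506.
y - mu = 14 - 5.52 = 8.48.
D = 2(13.029506 - 8.48) = 9.099012, which rounds to 9.0990.

9.0990


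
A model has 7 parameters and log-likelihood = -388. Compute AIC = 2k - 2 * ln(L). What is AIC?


Compute:
2k = 2*7 = 14.
-2*loglik = -2*(-388) = 776.
AIC = 14 + 776 = 790.

790


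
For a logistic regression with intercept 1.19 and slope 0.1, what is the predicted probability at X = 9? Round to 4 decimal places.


Linear predictor: z = 1.19 + 0.1 * 9 = 2.0900.
P = 1/(1 + exp(-2.0900)) = 1/(1 + 0.1237) = 0.8899.

0.8899


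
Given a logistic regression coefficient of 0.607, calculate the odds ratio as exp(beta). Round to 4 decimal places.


exp(0.607) = 1.8349.
So the odds ratio is 1.8349.

1.8349


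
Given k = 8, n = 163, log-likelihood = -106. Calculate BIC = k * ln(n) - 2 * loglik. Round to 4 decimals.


Compute k*ln(n) = 8*ln(163) = 8*5.093750 = 40.750000.
Then -2*loglik = 212.
BIC = 40.750000 + 212 = 252.750000, which rounds to 252.7500.

252.7500


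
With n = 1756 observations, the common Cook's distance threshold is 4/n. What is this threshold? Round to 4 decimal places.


The threshold is 4/n.
4/1756 = 0.0023.

0.0023


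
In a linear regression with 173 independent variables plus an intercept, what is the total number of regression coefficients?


Including the intercept, the model has 173 predictor coefficients + 1 intercept.
Total = 174.

174


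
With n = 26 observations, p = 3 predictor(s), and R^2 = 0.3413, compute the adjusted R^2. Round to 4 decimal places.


Adjusted R^2 = 1 - (1 - R^2) * (n-1)/(n-p-1).
(1 - R^2) = 0.6587.
(n-1)/(n-p-1) = 25/22.
(1 - R^2) * (n-1) = 0.6587 * 25 = 16.4675.
Divide by (n-p-1): 16.4675 / 22 = 0.7485.
Adj R^2 = 1 - 0.7485 = 0.2515.

0.2515


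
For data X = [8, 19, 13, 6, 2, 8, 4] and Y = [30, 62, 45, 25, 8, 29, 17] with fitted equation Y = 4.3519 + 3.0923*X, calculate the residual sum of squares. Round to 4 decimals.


Predicted values from Y = 4.3519 + 3.0923*X.
Residuals: [0.9097, -1.1056, 0.4482, 2.0943, -2.5365, -0.0903, 0.2789].
SSres = 13.1567.

13.1567


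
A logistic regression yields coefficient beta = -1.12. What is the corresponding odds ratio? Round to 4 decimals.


Odds ratio = exp(beta) = exp(-1.12).
= 0.3263.

0.3263


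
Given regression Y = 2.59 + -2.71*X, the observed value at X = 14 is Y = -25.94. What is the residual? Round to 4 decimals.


Predicted = 2.59 + -2.71 * 14 = -35.3500.
Residual = -25.94 - -35.3500 = 9.4100.

9.4100


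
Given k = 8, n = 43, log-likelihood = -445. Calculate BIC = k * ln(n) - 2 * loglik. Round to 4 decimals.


ln(43) = 3.761200.
k * ln(n) = 8 * 3.761200 = 30.089600.
-2L = 890.
BIC = 30.089600 + 890 = 920.089600, which rounds to 920.0896.

920.0896


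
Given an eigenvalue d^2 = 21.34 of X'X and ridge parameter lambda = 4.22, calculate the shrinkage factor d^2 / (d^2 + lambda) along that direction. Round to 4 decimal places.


Denominator = d^2 + lambda = 21.34 + 4.22 = 25.5600.
Shrinkage = 21.34 / 25.5600 = 0.8349.

0.8349


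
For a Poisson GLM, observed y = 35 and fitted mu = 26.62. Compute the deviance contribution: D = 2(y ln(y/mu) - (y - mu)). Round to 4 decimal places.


First: ln(35/26.62) = 0.273685.
Then: 35 * 0.273685 = 9.578975.
y - mu = 35 - 26.62 = 8.38.
D = 2(9.578975 - 8.38) = 2.397950, which rounds to 2.3980.

2.3980


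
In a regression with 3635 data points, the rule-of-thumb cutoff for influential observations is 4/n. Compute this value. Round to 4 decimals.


Using the rule of thumb:
Threshold = 4 / 3635 = 0.0011.

0.0011


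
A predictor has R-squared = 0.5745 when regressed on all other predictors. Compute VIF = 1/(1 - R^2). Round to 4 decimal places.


Using VIF = 1/(1 - R^2_j):
1 - 0.5745 = 0.4255.
VIF = 2.3502.

2.3502


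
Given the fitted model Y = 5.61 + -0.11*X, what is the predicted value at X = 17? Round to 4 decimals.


Plug X = 17 into Y = 5.61 + -0.11*X:
Y = 5.61 + -1.8700 = 3.7400.

3.7400


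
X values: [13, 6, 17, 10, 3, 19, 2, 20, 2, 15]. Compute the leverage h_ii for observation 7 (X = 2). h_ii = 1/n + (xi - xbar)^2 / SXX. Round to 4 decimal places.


n = 10, xbar = 10.7000.
SXX = sum((xi - xbar)^2) = 452.1000.
h = 1/10 + (2 - 10.7000)^2 / 452.1000 = 0.2674.

0.2674


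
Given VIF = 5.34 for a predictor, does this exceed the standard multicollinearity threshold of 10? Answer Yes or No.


Compare VIF = 5.34 to the threshold of 10.
5.34 < 10, so the answer is No.

No


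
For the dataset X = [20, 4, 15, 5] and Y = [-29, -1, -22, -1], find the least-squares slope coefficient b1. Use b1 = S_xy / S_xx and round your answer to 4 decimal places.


The sample means are xbar = 11.0000 and ybar = -13.2500.
Compute S_xx = 182.0000 and S_xy = -336.0000.
Slope b1 = S_xy / S_xx = -336.0000 / 182.0000 = -1.8462.

-1.8462


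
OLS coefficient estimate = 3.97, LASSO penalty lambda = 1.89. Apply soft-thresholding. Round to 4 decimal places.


|beta_OLS| = 3.97.
lambda = 1.89.
Since |beta| > lambda, coefficient = sign(beta)*(|beta| - lambda) = 2.0800.
Result = 2.0800.

2.0800


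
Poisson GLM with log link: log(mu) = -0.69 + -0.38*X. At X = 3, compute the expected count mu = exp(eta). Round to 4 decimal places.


Linear predictor: eta = -0.69 + (-0.38)(3) = -1.8300.
Expected count: mu = exp(-1.8300) = 0.1604.

0.1604


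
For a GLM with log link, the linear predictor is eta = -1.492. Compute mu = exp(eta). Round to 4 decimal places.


Apply the inverse link:
mu = e^-1.492 = 0.2249.

0.2249


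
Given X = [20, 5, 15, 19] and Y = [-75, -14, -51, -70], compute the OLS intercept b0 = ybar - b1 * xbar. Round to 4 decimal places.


Compute b1 = -4.0320 from the OLS formula.
With xbar = 14.7500 and ybar = -52.5000, the intercept is:
b0 = -52.5000 - -4.0320 * 14.7500 = 6.9716.

6.9716


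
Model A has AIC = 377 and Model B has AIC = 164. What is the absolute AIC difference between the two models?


Absolute difference = |377 - 164| = 213.
The model with lower AIC (B) is preferred.

213


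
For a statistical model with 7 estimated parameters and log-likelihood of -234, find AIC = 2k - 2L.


AIC = 2*7 - 2*(-234).
= 14 + 468 = 482.

482


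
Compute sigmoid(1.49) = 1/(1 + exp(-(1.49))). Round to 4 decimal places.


exp(-1.4900) = 0.2254.
1 + exp(-z) = 1.2254.
sigmoid = 1/1.2254 = 0.8161.

0.8161


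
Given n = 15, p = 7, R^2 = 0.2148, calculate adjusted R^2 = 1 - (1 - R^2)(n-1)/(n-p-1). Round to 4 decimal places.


Adjusted R^2 = 1 - (1 - R^2) * (n-1)/(n-p-1).
(1 - R^2) = 0.7852.
(n-1)/(n-p-1) = 14/7.
(1 - R^2) * (n-1) = 0.7852 * 14 = 10.9928.
Divide by (n-p-1): 10.9928 / 7 = 1.5704.
Adj R^2 = 1 - 1.5704 = -0.5704.

-0.5704


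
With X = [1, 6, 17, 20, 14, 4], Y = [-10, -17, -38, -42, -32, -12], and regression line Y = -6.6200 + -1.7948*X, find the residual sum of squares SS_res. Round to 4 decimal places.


For each point, residual = actual - predicted.
Residuals: [-1.5852, 0.3888, -0.8684, 0.5160, -0.2528, 1.7992].
Sum of squared residuals = 6.9854.

6.9854


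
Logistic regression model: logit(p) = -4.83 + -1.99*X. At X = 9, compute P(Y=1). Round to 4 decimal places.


Linear predictor: z = -4.83 + -1.99 * 9 = -22.7400.
P = 1/(1 + exp(22.7400)) = 1/(1 + 7513746150.5743) = 0.0000.

0.0000


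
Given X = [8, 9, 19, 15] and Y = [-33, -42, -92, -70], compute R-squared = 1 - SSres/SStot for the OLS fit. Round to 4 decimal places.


After computing the OLS fit (b0=6.7895, b1=-5.1796):
SSres = 8.3963, SStot = 2174.7500.
R^2 = 1 - 8.3963/2174.7500 = 0.9961.

0.9961
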